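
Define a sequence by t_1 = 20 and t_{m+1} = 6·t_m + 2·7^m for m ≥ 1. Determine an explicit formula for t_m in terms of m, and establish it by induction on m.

t_m = 6^m + 2·7^m

Computing the first terms: t_1 = 20, t_2 = 134, t_3 = 902. This suggests t_m = 6^m + 2·7^m.
When m = 1: the formula gives 20 = 20 = t_1.
Suppose the result is true for m = j, so t_j = 6^j + 2·7^j.
Then t_{j+1} = 6·t_j + 2·7^j = 6·(6^j + 2·7^j) + 2·7^j = 6^(j + 1) + 2·7^(j + 1),
which is the claimed formula at m = j+1.
By the principle of mathematical induction, the result holds for all m ≥ 1.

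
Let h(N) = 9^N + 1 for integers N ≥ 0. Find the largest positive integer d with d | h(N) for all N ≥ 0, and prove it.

Computing the first values: h(0) = 2 and h(1) = 10; gcd(2, 10) = 2, so d ≤ 2.
We prove 2 | 9^N + 1 for all N ≥ 0 by induction on N.
Base step (N = 0): h(0) = 2 = 2·(1), so 2 | h(0).
Inductive step: assume the claim holds for N = k, i.e. 2 | h(k). Then
h(k+1) = 9^(k+1) + 1 = 9·(9^k + 1) - 8 = 9·h(k) - 8. The first term is divisible by 2 by the inductive hypothesis, and -8 is divisible by 2. Hence 2 | h(k+1).
By the principle of mathematical induction, the result holds for all N ≥ 0.
Therefore the largest such d is 2.

d = 2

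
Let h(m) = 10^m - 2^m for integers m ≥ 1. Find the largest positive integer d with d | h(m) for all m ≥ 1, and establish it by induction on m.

d = 8

Computing the first values: h(1) = 8 and h(2) = 96; gcd(8, 96) = 8, so d ≤ 8.
We prove 8 | 10^m - 2^m for all m ≥ 1 by induction on m.
Base case (m = 1): h(1) = 8 = 8·(1), so 8 | h(1).
For the inductive step, assume it holds for an arbitrary p ≥ 1, i.e. 8 | h(p). Then
10^{p+1} − 2^{p+1} = 10·10^p − 2·2^p = 10·(10^p − 2^p) + (8)·2^p. The first term is divisible by 8 by the inductive hypothesis, and the second term (8)·2^p is divisible by 8 since 8 | 8. Hence 8 | h(p+1).
This completes the induction.
Therefore the largest such d is 8.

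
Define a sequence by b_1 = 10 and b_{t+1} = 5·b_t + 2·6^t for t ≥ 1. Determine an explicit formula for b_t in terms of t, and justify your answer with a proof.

Computing the first terms: b_1 = 10, b_2 = 62, b_3 = 382. This suggests b_t = -2·5^(t - 1) + 2·6^t.
Base step (t = 1): the formula gives 10 = 10 = b_1.
Inductive step: suppose the statement holds for some p ≥ 1, so b_p = -2·5^(p - 1) + 2·6^p.
Then b_{p+1} = 5·b_p + 2·6^p = 5·(-2·5^(p - 1) + 2·6^p) + 2·6^p = -2·5^p + 2·6^(p + 1) = -2·5^((p+1) - 1) + 2·6^(p+1),
which is the claimed formula at t = p+1.
By the principle of mathematical induction, the result holds for all t ≥ 1.

b_t = -2·5^(t - 1) + 2·6^t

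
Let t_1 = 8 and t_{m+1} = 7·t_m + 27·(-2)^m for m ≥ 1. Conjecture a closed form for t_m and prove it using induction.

Computing the first terms: t_1 = 8, t_2 = 2, t_3 = 122. This suggests t_m = -3(-2)^m + 2·7^(m - 1).
Base step (m = 1): the formula gives 8 = 8 = t_1.
Inductive step: suppose the statement holds for some r ≥ 1, so t_r = -3(-2)^r + 2·7^(r - 1).
Then t_{r+1} = 7·t_r + 27·(-2)^r = 7·(-3(-2)^r + 2·7^(r - 1)) + 27·(-2)^r = -3(-2)^(r + 1) + 2·7^r = -3(-2)^(r+1) + 2·7^((r+1) - 1),
which is the claimed formula at m = r+1.
By induction, the statement is established for all m ≥ 1.

t_m = -3(-2)^m + 2·7^(m - 1)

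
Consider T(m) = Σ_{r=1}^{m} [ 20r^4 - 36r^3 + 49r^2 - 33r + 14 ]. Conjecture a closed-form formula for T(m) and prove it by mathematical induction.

We claim T(m) = m(4m^4 + m^3 + 5m^2 - m + 5) for all m ≥ 1.
Base case (m = 1): T(1) = 14, and the closed form gives 14. They agree.
Inductive step: assume the claim holds for m = r, so T(r) = r(4r^4 + r^3 + 5r^2 - r + 5).
Then T(r+1) = T(r) + (20r^4 + 44r^3 + 61r^2 + 37r + 14) = (r(4r^4 + r^3 + 5r^2 - r + 5)) + (20r^4 + 44r^3 + 61r^2 + 37r + 14).
Simplifying, T(r+1) = (r + 1)(4r^4 + 17r^3 + 32r^2 + 28r + 14) = (r+1)(4(r+1)^4 + (r+1)^3 + 5(r+1)^2 - (r+1) + 5),
which is the closed form with m = r+1.
By induction, the statement is established for all m ≥ 1.

T(m) = m(4m^4 + m^3 + 5m^2 - m + 5)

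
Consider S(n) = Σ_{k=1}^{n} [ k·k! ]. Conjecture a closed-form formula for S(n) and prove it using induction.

S(n) = (n + 1)n! - 1

We claim S(n) = (n + 1)n! - 1 for all n ≥ 1.
For the base case n = 1: S(1) = 1, and the closed form gives 1. They agree.
Inductive step: suppose the statement holds for some k ≥ 1, so S(k) = (k + 1)k! - 1.
Then S(k+1) = S(k) + ((k + 1)(k + 1)!) = ((k + 1)k! - 1) + ((k + 1)(k + 1)!).
Simplifying, S(k+1) = ((k+1) + 1)(k+1)! - 1,
which is the closed form with n = k+1.
Hence, by induction on n, the claim holds for every n ≥ 1.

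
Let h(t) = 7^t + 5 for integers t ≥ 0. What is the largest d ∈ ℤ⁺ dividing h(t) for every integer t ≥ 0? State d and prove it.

d = 6

Computing the first values: h(0) = 6 and h(1) = 12; gcd(6, 12) = 6, so d ≤ 6.
We prove 6 | 7^t + 5 for all t ≥ 0 by induction on t.
When t = 0: h(0) = 6 = 6·(1), so 6 | h(0).
Inductive step: assume the claim holds for t = r, i.e. 6 | h(r). Then
h(r+1) = 7^(r+1) + 5 = 7·(7^r + 5) - 30 = 7·h(r) - 30. The first term is divisible by 6 by the inductive hypothesis, and -30 is divisible by 6. Hence 6 | h(r+1).
By the principle of mathematical induction, the result holds for all t ≥ 0.
Therefore the largest such d is 6.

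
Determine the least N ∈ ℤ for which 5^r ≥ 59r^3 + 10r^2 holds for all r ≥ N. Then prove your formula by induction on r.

At r = 5: 3125 < 7625, so the inequality fails and N ≥ 6. We prove 5^r ≥ 59r^3 + 10r^2 for all r ≥ 6.
When r = 6: 5^r = 15625 and 59r^3 + 10r^2 = 13104, so 15625 ≥ 13104.
Suppose the result is true for r = j, so 5^j ≥ 59j^3 + 10j^2.
Then 5^(j + 1) = 5·(5^j) ≥ 5·(59j^3 + 10j^2).
Also, for j ≥ 6 we have 5·(59j^3 + 10j^2) ≥ 59(j+1)^3 + 10(j+1)^2, since 5·(59j^3 + 10j^2) − (59(j+1)^3 + 10(j+1)^2) = 236j^3 - 137j^2 - 197j - 69, which is nonnegative for all j ≥ 6.
Combining, 5^(j + 1) ≥ 59(j+1)^3 + 10(j+1)^2.
Hence, by induction on r, the claim holds for every r ≥ 6.
Hence the smallest such N is 6.

N = 6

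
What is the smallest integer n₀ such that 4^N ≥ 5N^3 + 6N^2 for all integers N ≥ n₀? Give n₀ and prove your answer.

n₀ = 5

At N = 4: 256 < 416, so the inequality fails and n₀ ≥ 5. We prove 4^N ≥ 5N^3 + 6N^2 for all N ≥ 5.
Base case (N = 5): 4^N = 1024 and 5N^3 + 6N^2 = 775, so 1024 ≥ 775.
For the inductive step, assume it holds for an arbitrary k ≥ 5, so 4^k ≥ 5k^3 + 6k^2.
Then 4^(k + 1) = 4·(4^k) ≥ 4·(5k^3 + 6k^2).
Also, for k ≥ 5 we have 4·(5k^3 + 6k^2) ≥ 5(k+1)^3 + 6(k+1)^2, since 4·(5k^3 + 6k^2) − (5(k+1)^3 + 6(k+1)^2) = 15k^3 + 3k^2 - 27k - 11, which is nonnegative for all k ≥ 5.
Combining, 4^(k + 1) ≥ 5(k+1)^3 + 6(k+1)^2.
This completes the induction.
Hence the smallest such n₀ is 5.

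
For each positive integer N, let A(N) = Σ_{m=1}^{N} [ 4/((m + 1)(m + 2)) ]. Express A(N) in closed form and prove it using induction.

We claim A(N) = 2N/(N + 2) for all N ≥ 1.
Base case (N = 1): A(1) = 2/3, and the closed form gives 2/3. They agree.
Inductive step: assume the claim holds for N = m, so A(m) = 2m/(m + 2).
Then A(m+1) = A(m) + (4/((m + 2)(m + 3))) = (2m/(m + 2)) + (4/((m + 2)(m + 3))).
Simplifying, A(m+1) = 2(m + 1)/(m + 3) = 2(m+1)/((m+1) + 2),
which is the closed form with N = m+1.
By the principle of mathematical induction, the result holds for all N ≥ 1.

A(N) = 2N/(N + 2)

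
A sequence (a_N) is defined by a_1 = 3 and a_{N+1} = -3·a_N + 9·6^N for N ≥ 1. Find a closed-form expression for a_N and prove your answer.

Computing the first terms: a_1 = 3, a_2 = 45, a_3 = 189. This suggests a_N = (-3)^N + 6^N.
When N = 1: the formula gives 3 = 3 = a_1.
Inductive step: assume the claim holds for N = i, so a_i = (-3)^i + 6^i.
Then a_{i+1} = -3·a_i + 9·6^i = -3·((-3)^i + 6^i) + 9·6^i = (-3)^(i + 1) + 6^(i + 1),
which is the claimed formula at N = i+1.
This completes the induction.

a_N = (-3)^N + 6^N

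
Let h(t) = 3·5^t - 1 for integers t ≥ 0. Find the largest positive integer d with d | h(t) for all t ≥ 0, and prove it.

Computing the first values: h(0) = 2 and h(1) = 14; gcd(2, 14) = 2, so d ≤ 2.
We prove 2 | 3·5^t - 1 for all t ≥ 0 by induction on t.
For the base case t = 0: h(0) = 2 = 2·(1), so 2 | h(0).
For the inductive step, assume it holds for an arbitrary r ≥ 0, i.e. 2 | h(r). Then
h(r+1) = 3·5^(r+1) - 1 = 5·(3·5^r - 1) + 4 = 5·h(r) + 4. The first term is divisible by 2 by the inductive hypothesis, and 4 is divisible by 2. Hence 2 | h(r+1).
This completes the induction.
Therefore the largest such d is 2.

d = 2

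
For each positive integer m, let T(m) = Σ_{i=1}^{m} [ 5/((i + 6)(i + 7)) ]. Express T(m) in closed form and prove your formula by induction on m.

T(m) = 5m/(7(m + 7))

We claim T(m) = 5m/(7(m + 7)) for all m ≥ 1.
Base case (m = 1): T(1) = 5/56, and the closed form gives 5/56. They agree.
For the inductive step, assume it holds for an arbitrary i ≥ 1, so T(i) = 5i/(7(i + 7)).
Then T(i+1) = T(i) + (5/((i + 7)(i + 8))) = (5i/(7(i + 7))) + (5/((i + 7)(i + 8))).
Simplifying, T(i+1) = 5(i + 1)/(7(i + 8)) = 5(i+1)/(7((i+1) + 7)),
which is the closed form with m = i+1.
This completes the induction.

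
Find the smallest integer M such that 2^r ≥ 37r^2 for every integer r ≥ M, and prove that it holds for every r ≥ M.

At r = 12: 4096 < 5328, so the inequality fails and M ≥ 13. We prove 2^r ≥ 37r^2 for all r ≥ 13.
When r = 13: 2^r = 8192 and 37r^2 = 6253, so 8192 ≥ 6253.
Inductive step: assume the claim holds for r = m, so 2^m ≥ 37m^2.
Then 2^(m + 1) = 2·(2^m) ≥ 2·(37m^2).
Also, for m ≥ 13 we have 2·(37m^2) ≥ 37(m+1)^2, since 2 ≥ (1 + 1/m)^2 for all m ≥ 13.
Combining, 2^(m + 1) ≥ 37(m+1)^2.
By the principle of mathematical induction, the result holds for all r ≥ 13.
Hence the smallest such M is 13.

M = 13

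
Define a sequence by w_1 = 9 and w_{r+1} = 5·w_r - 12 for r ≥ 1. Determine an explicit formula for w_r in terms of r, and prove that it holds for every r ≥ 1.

Computing the first terms: w_1 = 9, w_2 = 33, w_3 = 153. This suggests w_r = 6·5^(r - 1) + 3.
Base step (r = 1): the formula gives 9 = 9 = w_1.
For the inductive step, assume it holds for an arbitrary k ≥ 1, so w_k = 6·5^(k - 1) + 3.
Then w_{k+1} = 5·w_k - 12 = 5·(6·5^(k - 1) + 3) - 12 = 6·5^k + 3 = 6·5^((k+1) - 1) + 3,
which is the claimed formula at r = k+1.
By the principle of mathematical induction, the result holds for all r ≥ 1.

w_r = 6·5^(r - 1) + 3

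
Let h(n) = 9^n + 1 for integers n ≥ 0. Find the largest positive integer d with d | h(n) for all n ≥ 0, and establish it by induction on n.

Computing the first values: h(0) = 2 and h(1) = 10; gcd(2, 10) = 2, so d ≤ 2.
We prove 2 | 9^n + 1 for all n ≥ 0 by induction on n.
Base step (n = 0): h(0) = 2 = 2·(1), so 2 | h(0).
Inductive step: assume the claim holds for n = i, i.e. 2 | h(i). Then
h(i+1) = 9^(i+1) + 1 = 9·(9^i + 1) - 8 = 9·h(i) - 8. The first term is divisible by 2 by the inductive hypothesis, and -8 is divisible by 2. Hence 2 | h(i+1).
This completes the induction.
Therefore the largest such d is 2.

d = 2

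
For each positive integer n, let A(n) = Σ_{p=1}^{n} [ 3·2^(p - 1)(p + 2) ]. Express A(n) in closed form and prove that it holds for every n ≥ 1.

We claim A(n) = 3·2^n(n + 1) - 3 for all n ≥ 1.
Base step (n = 1): A(1) = 9, and the closed form gives 9. They agree.
Inductive step: assume the claim holds for n = p, so A(p) = 3·2^p(p + 1) - 3.
Then A(p+1) = A(p) + (3·2^p(p + 3)) = (3·2^p(p + 1) - 3) + (3·2^p(p + 3)).
Simplifying, A(p+1) = 6·2^p·p + 12·2^p - 3 = 3·2^(p+1)((p+1) + 1) - 3,
which is the closed form with n = p+1.
By the principle of mathematical induction, the result holds for all n ≥ 1.

A(n) = 3·2^n(n + 1) - 3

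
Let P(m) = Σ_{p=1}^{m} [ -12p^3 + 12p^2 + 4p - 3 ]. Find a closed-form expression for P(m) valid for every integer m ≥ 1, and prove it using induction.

P(m) = -m(3m^3 + 2m^2 - 5m - 1)

We claim P(m) = -m(3m^3 + 2m^2 - 5m - 1) for all m ≥ 1.
When m = 1: P(1) = 1, and the closed form gives 1. They agree.
For the inductive step, assume it holds for an arbitrary p ≥ 1, so P(p) = p(-3p^3 - 2p^2 + 5p + 1).
Then P(p+1) = P(p) + (-12p^3 - 24p^2 - 8p + 1) = (p(-3p^3 - 2p^2 + 5p + 1)) + (-12p^3 - 24p^2 - 8p + 1).
Simplifying, P(p+1) = -(p + 1)(3p^3 + 11p^2 + 8p - 1) = -(p+1)(3(p+1)^3 + 2(p+1)^2 - 5(p+1) - 1),
which is the closed form with m = p+1.
By the principle of mathematical induction, the result holds for all m ≥ 1.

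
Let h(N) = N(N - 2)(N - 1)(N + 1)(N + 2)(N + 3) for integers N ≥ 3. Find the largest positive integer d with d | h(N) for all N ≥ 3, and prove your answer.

d = 720

Computing the first values: h(3) = 720 and h(4) = 5040; gcd(720, 5040) = 720, so d ≤ 720.
We prove 720 | N(N - 2)(N - 1)(N + 1)(N + 2)(N + 3) for all N ≥ 3 by induction on N.
When N = 3: h(3) = 720 = 720·(1), so 720 | h(3).
For the inductive step, assume it holds for an arbitrary r ≥ 3, i.e. 720 | h(r). Then
h(r+1) − h(r) = (r-1)·r·(r+1)·(r+2)·(r+3)·(r+4) − (r-2)·(r-1)·r·(r+1)·(r+2)·(r+3) = (r-1)·r·(r+1)·(r+2)·(r+3)·[(r+4) − (r-2)] = 6·(r-1)·r·(r+1)·(r+2)·(r+3). The product of 5 consecutive integers is divisible by (5)! = 120, so h(r+1) − h(r) is divisible by 6·120 = 720. By the inductive hypothesis 720 | h(r), hence 720 | h(r+1).
Hence, by induction on N, the claim holds for every N ≥ 3.
Therefore the largest such d is 720.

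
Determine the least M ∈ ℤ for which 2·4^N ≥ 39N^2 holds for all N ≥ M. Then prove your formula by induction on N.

At N = 4: 512 < 624, so the inequality fails and M ≥ 5. We prove 2·4^N ≥ 39N^2 for all N ≥ 5.
Base step (N = 5): 2·4^N = 2048 and 39N^2 = 975, so 2048 ≥ 975.
For the inductive step, assume it holds for an arbitrary m ≥ 5, so 2·4^m ≥ 39m^2.
Then 2·4^(m + 1) = 4·(2·4^m) ≥ 4·(39m^2).
Also, for m ≥ 5 we have 4·(39m^2) ≥ 39(m+1)^2, since 4 ≥ (1 + 1/m)^2 for all m ≥ 5.
Combining, 2·4^(m + 1) ≥ 39(m+1)^2.
By the principle of mathematical induction, the result holds for all N ≥ 5.
Hence the smallest such M is 5.

M = 5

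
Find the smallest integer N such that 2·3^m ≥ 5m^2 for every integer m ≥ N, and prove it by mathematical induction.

At m = 2: 18 < 20, so the inequality fails and N ≥ 3. We prove 2·3^m ≥ 5m^2 for all m ≥ 3.
Base step (m = 3): 2·3^m = 54 and 5m^2 = 45, so 54 ≥ 45.
Inductive step: assume the claim holds for m = k, so 2·3^k ≥ 5k^2.
Then 2·3^(k + 1) = 3·(2·3^k) ≥ 3·(5k^2).
Also, for k ≥ 3 we have 3·(5k^2) ≥ 5(k+1)^2, since 3 ≥ (1 + 1/k)^2 for all k ≥ 3.
Combining, 2·3^(k + 1) ≥ 5(k+1)^2.
By the principle of mathematical induction, the result holds for all m ≥ 3.
Hence the smallest such N is 3.

N = 3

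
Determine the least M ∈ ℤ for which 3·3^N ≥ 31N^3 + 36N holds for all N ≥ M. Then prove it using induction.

M = 8

At N = 7: 6561 < 10885, so the inequality fails and M ≥ 8. We prove 3·3^N ≥ 31N^3 + 36N for all N ≥ 8.
Base step (N = 8): 3·3^N = 19683 and 31N^3 + 36N = 16160, so 19683 ≥ 16160.
Inductive step: suppose the statement holds for some p ≥ 8, so 3·3^p ≥ 31p^3 + 36p.
Then 3·3^(p + 1) = 3·(3·3^p) ≥ 3·(31p^3 + 36p).
Also, for p ≥ 8 we have 3·(31p^3 + 36p) ≥ 31(p+1)^3 + 36(p+1), since 3·(31p^3 + 36p) − (31(p+1)^3 + 36(p+1)) = 62p^3 - 93p^2 - 21p - 67, which is nonnegative for all p ≥ 8.
Combining, 3·3^(p + 1) ≥ 31(p+1)^3 + 36(p+1).
Hence, by induction on N, the claim holds for every N ≥ 8.
Hence the smallest such M is 8.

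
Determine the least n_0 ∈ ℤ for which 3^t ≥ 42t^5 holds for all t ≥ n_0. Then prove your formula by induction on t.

At t = 16: 43046721 < 44040192, so the inequality fails and n_0 ≥ 17. We prove 3^t ≥ 42t^5 for all t ≥ 17.
Base step (t = 17): 3^t = 129140163 and 42t^5 = 59633994, so 129140163 ≥ 59633994.
Inductive step: suppose the statement holds for some k ≥ 17, so 3^k ≥ 42k^5.
Then 3^(k + 1) = 3·(3^k) ≥ 3·(42k^5).
Also, for k ≥ 17 we have 3·(42k^5) ≥ 42(k+1)^5, since 3 ≥ (1 + 1/k)^5 for all k ≥ 17.
Combining, 3^(k + 1) ≥ 42(k+1)^5.
This completes the induction.
Hence the smallest such n_0 is 17.

n_0 = 17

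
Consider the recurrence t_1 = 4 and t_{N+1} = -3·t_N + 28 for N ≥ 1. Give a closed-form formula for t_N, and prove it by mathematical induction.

Computing the first terms: t_1 = 4, t_2 = 16, t_3 = -20. This suggests t_N = (-3)^N + 7.
Base step (N = 1): the formula gives 4 = 4 = t_1.
For the inductive step, assume it holds for an arbitrary r ≥ 1, so t_r = (-3)^r + 7.
Then t_{r+1} = -3·t_r + 28 = -3·((-3)^r + 7) + 28 = (-3)^(r + 1) + 7,
which is the claimed formula at N = r+1.
This completes the induction.

t_N = (-3)^N + 7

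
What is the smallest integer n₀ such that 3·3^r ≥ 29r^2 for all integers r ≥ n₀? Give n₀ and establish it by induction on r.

n₀ = 5

At r = 4: 243 < 464, so the inequality fails and n₀ ≥ 5. We prove 3·3^r ≥ 29r^2 for all r ≥ 5.
For the base case r = 5: 3·3^r = 729 and 29r^2 = 725, so 729 ≥ 725.
Suppose the result is true for r = i, so 3·3^i ≥ 29i^2.
Then 3·3^(i + 1) = 3·(3·3^i) ≥ 3·(29i^2).
Also, for i ≥ 5 we have 3·(29i^2) ≥ 29(i+1)^2, since 3 ≥ (1 + 1/i)^2 for all i ≥ 5.
Combining, 3·3^(i + 1) ≥ 29(i+1)^2.
This completes the induction.
Hence the smallest such n₀ is 5.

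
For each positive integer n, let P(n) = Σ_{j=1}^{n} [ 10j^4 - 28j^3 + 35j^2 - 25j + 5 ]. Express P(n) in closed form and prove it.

P(n) = n(2n^4 - 2n^3 + n^2 - 2n - 2)

We claim P(n) = n(2n^4 - 2n^3 + n^2 - 2n - 2) for all n ≥ 1.
For the base case n = 1: P(1) = -3, and the closed form gives -3. They agree.
Inductive step: suppose the statement holds for some j ≥ 1, so P(j) = j(2j^4 - 2j^3 + j^2 - 2j - 2).
Then P(j+1) = P(j) + (10j^4 + 12j^3 + 11j^2 + j - 3) = (j(2j^4 - 2j^3 + j^2 - 2j - 2)) + (10j^4 + 12j^3 + 11j^2 + j - 3).
Simplifying, P(j+1) = (j + 1)(2j^4 + 6j^3 + 7j^2 + 2j - 3) = (j+1)(2(j+1)^4 - 2(j+1)^3 + (j+1)^2 - 2(j+1) - 2),
which is the closed form with n = j+1.
This completes the induction.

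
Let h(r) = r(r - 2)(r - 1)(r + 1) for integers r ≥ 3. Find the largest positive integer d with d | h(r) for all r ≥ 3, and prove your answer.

Computing the first values: h(3) = 24 and h(4) = 120; gcd(24, 120) = 24, so d ≤ 24.
We prove 24 | r(r - 2)(r - 1)(r + 1) for all r ≥ 3 by induction on r.
When r = 3: h(3) = 24 = 24·(1), so 24 | h(3).
Inductive step: suppose the statement holds for some p ≥ 3, i.e. 24 | h(p). Then
h(p+1) − h(p) = (p-1)·p·(p+1)·(p+2) − (p-2)·(p-1)·p·(p+1) = (p-1)·p·(p+1)·[(p+2) − (p-2)] = 4·(p-1)·p·(p+1). The product of 3 consecutive integers is divisible by (3)! = 6, so h(p+1) − h(p) is divisible by 4·6 = 24. By the inductive hypothesis 24 | h(p), hence 24 | h(p+1).
By induction, the statement is established for all r ≥ 3.
Therefore the largest such d is 24.

d = 24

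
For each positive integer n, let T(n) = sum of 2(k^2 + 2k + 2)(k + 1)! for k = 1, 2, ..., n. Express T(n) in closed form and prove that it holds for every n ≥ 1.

We claim T(n) = (2n + 2)(n + 2)! - 4 for all n ≥ 1.
For the base case n = 1: T(1) = 20, and the closed form gives 20. They agree.
Inductive step: assume the claim holds for n = k, so T(k) = (2k + 2)(k + 2)! - 4.
Then T(k+1) = T(k) + (2(k^2 + 4k + 5)(k + 2)!) = ((2k + 2)(k + 2)! - 4) + (2(k^2 + 4k + 5)(k + 2)!).
Simplifying, T(k+1) = (2(k+1) + 2)((k+1) + 2)! - 4,
which is the closed form with n = k+1.
This completes the induction.

T(n) = (2n + 2)(n + 2)! - 4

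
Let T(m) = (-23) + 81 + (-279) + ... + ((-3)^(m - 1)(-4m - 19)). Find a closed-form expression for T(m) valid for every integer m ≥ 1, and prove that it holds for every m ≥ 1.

T(m) = (-3)^m(m + 5) - 5

We claim T(m) = (-3)^m(m + 5) - 5 for all m ≥ 1.
For the base case m = 1: T(1) = -23, and the closed form gives -23. They agree.
For the inductive step, assume it holds for an arbitrary j ≥ 1, so T(j) = (-3)^j(j + 5) - 5.
Then T(j+1) = T(j) + ((-3)^j(-4j - 23)) = ((-3)^j(j + 5) - 5) + ((-3)^j(-4j - 23)).
Simplifying, T(j+1) = -3(-3)^j·j - 18(-3)^j - 5 = (-3)^(j+1)((j+1) + 5) - 5,
which is the closed form with m = j+1.
Hence, by induction on m, the claim holds for every m ≥ 1.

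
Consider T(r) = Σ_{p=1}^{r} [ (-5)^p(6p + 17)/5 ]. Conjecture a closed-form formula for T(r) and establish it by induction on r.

We claim T(r) = (-5)^r(r + 3) - 3 for all r ≥ 1.
Base case (r = 1): T(1) = -23, and the closed form gives -23. They agree.
Inductive step: assume the claim holds for r = p, so T(p) = (-5)^p(p + 3) - 3.
Then T(p+1) = T(p) + ((-5)^p(-6p - 23)) = ((-5)^p(p + 3) - 3) + ((-5)^p(-6p - 23)).
Simplifying, T(p+1) = -5(-5)^p·p - 20(-5)^p - 3 = (-5)^(p+1)((p+1) + 3) - 3,
which is the closed form with r = p+1.
Hence, by induction on r, the claim holds for every r ≥ 1.

T(r) = (-5)^r(r + 3) - 3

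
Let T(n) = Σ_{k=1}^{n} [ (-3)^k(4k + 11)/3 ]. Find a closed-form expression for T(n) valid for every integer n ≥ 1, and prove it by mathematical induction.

We claim T(n) = (-3)^n(n + 3) - 3 for all n ≥ 1.
Base step (n = 1): T(1) = -15, and the closed form gives -15. They agree.
Suppose the result is true for n = k, so T(k) = (-3)^k(k + 3) - 3.
Then T(k+1) = T(k) + ((-3)^k(-4k - 15)) = ((-3)^k(k + 3) - 3) + ((-3)^k(-4k - 15)).
Simplifying, T(k+1) = -3(-3)^k·k - 12(-3)^k - 3 = (-3)^(k+1)((k+1) + 3) - 3,
which is the closed form with n = k+1.
By the principle of mathematical induction, the result holds for all n ≥ 1.

T(n) = (-3)^n(n + 3) - 3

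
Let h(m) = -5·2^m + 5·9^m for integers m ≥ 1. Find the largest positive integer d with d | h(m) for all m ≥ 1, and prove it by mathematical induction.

d = 35

Computing the first values: h(1) = 35 and h(2) = 385; gcd(35, 385) = 35, so d ≤ 35.
We prove 35 | -5·2^m + 5·9^m for all m ≥ 1 by induction on m.
Base step (m = 1): h(1) = 35 = 35·(1), so 35 | h(1).
For the inductive step, assume it holds for an arbitrary j ≥ 1, i.e. 35 | h(j). Then
h(j+1) − 9·h(j) = (-5·2^(j+1) + 5·9^(j+1)) − 9·(-5·2^j + 5·9^j) = (-5)·2^j·(2 − 9) = (35)·2^j. Since 35 | h(j) by the inductive hypothesis, 35 | 9·h(j); and 35 | 35 since 35 = 35·1. Therefore 35 | h(j+1).
By induction, the statement is established for all m ≥ 1.
Therefore the largest such d is 35.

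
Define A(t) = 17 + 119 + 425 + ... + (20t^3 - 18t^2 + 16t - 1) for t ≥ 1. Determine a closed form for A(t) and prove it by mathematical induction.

A(t) = t(5t^3 + 4t^2 + 4t + 4)

We claim A(t) = t(5t^3 + 4t^2 + 4t + 4) for all t ≥ 1.
For the base case t = 1: A(1) = 17, and the closed form gives 17. They agree.
Inductive step: suppose the statement holds for some k ≥ 1, so A(k) = k(5k^3 + 4k^2 + 4k + 4).
Then A(k+1) = A(k) + (20k^3 + 42k^2 + 40k + 17) = (k(5k^3 + 4k^2 + 4k + 4)) + (20k^3 + 42k^2 + 40k + 17).
Simplifying, A(k+1) = (k + 1)(5k^3 + 19k^2 + 27k + 17) = (k+1)(5(k+1)^3 + 4(k+1)^2 + 4(k+1) + 4),
which is the closed form with t = k+1.
Hence, by induction on t, the claim holds for every t ≥ 1.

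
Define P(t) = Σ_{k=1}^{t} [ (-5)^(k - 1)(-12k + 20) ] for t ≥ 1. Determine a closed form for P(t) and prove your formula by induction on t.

We claim P(t) = (-5)^t(2t - 3) + 3 for all t ≥ 1.
When t = 1: P(1) = 8, and the closed form gives 8. They agree.
Suppose the result is true for t = k, so P(k) = (-5)^k(2k - 3) + 3.
Then P(k+1) = P(k) + ((-5)^k(-12k + 8)) = ((-5)^k(2k - 3) + 3) + ((-5)^k(-12k + 8)).
Simplifying, P(k+1) = -10(-5)^k·k + 5(-5)^k + 3 = (-5)^(k+1)(2(k+1) - 3) + 3,
which is the closed form with t = k+1.
By the principle of mathematical induction, the result holds for all t ≥ 1.

P(t) = (-5)^t(2t - 3) + 3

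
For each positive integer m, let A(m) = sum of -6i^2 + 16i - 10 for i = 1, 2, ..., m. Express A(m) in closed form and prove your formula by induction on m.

A(m) = -m(m - 1)(2m - 3)

We claim A(m) = -m(m - 1)(2m - 3) for all m ≥ 1.
Base case (m = 1): A(1) = 0, and the closed form gives 0. They agree.
Inductive step: assume the claim holds for m = i, so A(i) = i(-2i^2 + 5i - 3).
Then A(i+1) = A(i) + (2i(-3i + 2)) = (i(-2i^2 + 5i - 3)) + (2i(-3i + 2)).
Simplifying, A(i+1) = -i(i + 1)(2i - 1) = -(i+1)((i+1) - 1)(2(i+1) - 3),
which is the closed form with m = i+1.
This completes the induction.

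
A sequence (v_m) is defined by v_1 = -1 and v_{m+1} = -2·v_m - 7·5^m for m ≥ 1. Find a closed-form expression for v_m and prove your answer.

Computing the first terms: v_1 = -1, v_2 = -33, v_3 = -109. This suggests v_m = (-2)^(m + 1) - 5^m.
Base step (m = 1): the formula gives -1 = -1 = v_1.
Inductive step: suppose the statement holds for some j ≥ 1, so v_j = (-2)^(j + 1) - 5^j.
Then v_{j+1} = -2·v_j - 7·5^j = -2·((-2)^(j + 1) - 5^j) - 7·5^j = (-2)^(j + 2) - 5^(j + 1) = (-2)^((j+1) + 1) - 5^(j+1),
which is the claimed formula at m = j+1.
By induction, the statement is established for all m ≥ 1.

v_m = (-2)^(m + 1) - 5^m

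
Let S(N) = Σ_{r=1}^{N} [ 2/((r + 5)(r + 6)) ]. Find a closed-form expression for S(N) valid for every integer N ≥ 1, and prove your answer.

We claim S(N) = N/(3(N + 6)) for all N ≥ 1.
Base step (N = 1): S(1) = 1/21, and the closed form gives 1/21. They agree.
Suppose the result is true for N = r, so S(r) = r/(3(r + 6)).
Then S(r+1) = S(r) + (2/((r + 6)(r + 7))) = (r/(3(r + 6))) + (2/((r + 6)(r + 7))).
Simplifying, S(r+1) = (r + 1)/(3(r + 7)) = (r+1)/(3((r+1) + 6)),
which is the closed form with N = r+1.
By induction, the statement is established for all N ≥ 1.

S(N) = N/(3(N + 6))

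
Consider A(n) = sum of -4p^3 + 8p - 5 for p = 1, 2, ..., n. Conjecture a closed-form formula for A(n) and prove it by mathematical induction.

We claim A(n) = -n(n^3 + 2n^2 - 3n + 1) for all n ≥ 1.
For the base case n = 1: A(1) = -1, and the closed form gives -1. They agree.
Suppose the result is true for n = p, so A(p) = p(-p^3 - 2p^2 + 3p - 1).
Then A(p+1) = A(p) + (8p - 4(p + 1)^3 + 3) = (p(-p^3 - 2p^2 + 3p - 1)) + (8p - 4(p + 1)^3 + 3).
Simplifying, A(p+1) = -(p + 1)(p^3 + 5p^2 + 4p + 1) = -(p+1)((p+1)^3 + 2(p+1)^2 - 3(p+1) + 1),
which is the closed form with n = p+1.
By the principle of mathematical induction, the result holds for all n ≥ 1.

A(n) = -n(n^3 + 2n^2 - 3n + 1)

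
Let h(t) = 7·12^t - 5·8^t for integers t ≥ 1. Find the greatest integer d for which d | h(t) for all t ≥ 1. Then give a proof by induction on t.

d = 4

Computing the first values: h(1) = 44 and h(2) = 688; gcd(44, 688) = 4, so d ≤ 4.
We prove 4 | 7·12^t - 5·8^t for all t ≥ 1 by induction on t.
Base step (t = 1): h(1) = 44 = 4·(11), so 4 | h(1).
For the inductive step, assume it holds for an arbitrary r ≥ 1, i.e. 4 | h(r). Then
h(r+1) − 12·h(r) = (7·12^(r+1) - 5·8^(r+1)) − 12·(7·12^r - 5·8^r) = (-5)·8^r·(8 − 12) = (20)·8^r. Since 4 | h(r) by the inductive hypothesis, 4 | 12·h(r); and 4 | 20 since 20 = 4·5. Therefore 4 | h(r+1).
By the principle of mathematical induction, the result holds for all t ≥ 1.
Therefore the largest such d is 4.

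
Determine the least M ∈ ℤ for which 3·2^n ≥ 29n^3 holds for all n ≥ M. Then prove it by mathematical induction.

M = 15

At n = 14: 49152 < 79576, so the inequality fails and M ≥ 15. We prove 3·2^n ≥ 29n^3 for all n ≥ 15.
Base case (n = 15): 3·2^n = 98304 and 29n^3 = 97875, so 98304 ≥ 97875.
Inductive step: suppose the statement holds for some k ≥ 15, so 3·2^k ≥ 29k^3.
Then 3·2^(k + 1) = 2·(3·2^k) ≥ 2·(29k^3).
Also, for k ≥ 15 we have 2·(29k^3) ≥ 29(k+1)^3, since 2 ≥ (1 + 1/k)^3 for all k ≥ 15.
Combining, 3·2^(k + 1) ≥ 29(k+1)^3.
By induction, the statement is established for all n ≥ 15.
Hence the smallest such M is 15.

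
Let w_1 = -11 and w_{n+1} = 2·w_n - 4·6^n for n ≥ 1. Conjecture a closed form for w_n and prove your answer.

Computing the first terms: w_1 = -11, w_2 = -46, w_3 = -236. This suggests w_n = -5·2^(n - 1) - 6^n.
For the base case n = 1: the formula gives -11 = -11 = w_1.
Inductive step: suppose the statement holds for some k ≥ 1, so w_k = -5·2^(k - 1) - 6^k.
Then w_{k+1} = 2·w_k - 4·6^k = 2·(-5·2^(k - 1) - 6^k) - 4·6^k = -5·2^k - 6^(k + 1) = -5·2^((k+1) - 1) - 6^(k+1),
which is the claimed formula at n = k+1.
By induction, the statement is established for all n ≥ 1.

w_n = -5·2^(n - 1) - 6^n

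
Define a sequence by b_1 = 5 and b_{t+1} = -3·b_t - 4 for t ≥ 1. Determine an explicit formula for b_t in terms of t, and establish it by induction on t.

b_t = -2(-3)^t - 1

Computing the first terms: b_1 = 5, b_2 = -19, b_3 = 53. This suggests b_t = -2(-3)^t - 1.
When t = 1: the formula gives 5 = 5 = b_1.
For the inductive step, assume it holds for an arbitrary r ≥ 1, so b_r = -2(-3)^r - 1.
Then b_{r+1} = -3·b_r - 4 = -3·(-2(-3)^r - 1) - 4 = -2(-3)^(r + 1) - 1,
which is the claimed formula at t = r+1.
By induction, the statement is established for all t ≥ 1.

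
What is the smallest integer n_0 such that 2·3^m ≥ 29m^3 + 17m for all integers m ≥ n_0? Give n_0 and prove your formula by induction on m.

At m = 8: 13122 < 14984, so the inequality fails and n_0 ≥ 9. We prove 2·3^m ≥ 29m^3 + 17m for all m ≥ 9.
When m = 9: 2·3^m = 39366 and 29m^3 + 17m = 21294, so 39366 ≥ 21294.
Suppose the result is true for m = p, so 2·3^p ≥ 29p^3 + 17p.
Then 2·3^(p + 1) = 3·(2·3^p) ≥ 3·(29p^3 + 17p).
Also, for p ≥ 9 we have 3·(29p^3 + 17p) ≥ 29(p+1)^3 + 17(p+1), since 3·(29p^3 + 17p) − (29(p+1)^3 + 17(p+1)) = 58p^3 - 87p^2 - 53p - 46, which is nonnegative for all p ≥ 9.
Combining, 2·3^(p + 1) ≥ 29(p+1)^3 + 17(p+1).
By the principle of mathematical induction, the result holds for all m ≥ 9.
Hence the smallest such n_0 is 9.

n_0 = 9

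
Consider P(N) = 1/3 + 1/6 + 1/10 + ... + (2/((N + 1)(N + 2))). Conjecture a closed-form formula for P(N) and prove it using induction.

P(N) = N/(N + 2)

We claim P(N) = N/(N + 2) for all N ≥ 1.
For the base case N = 1: P(1) = 1/3, and the closed form gives 1/3. They agree.
Inductive step: suppose the statement holds for some p ≥ 1, so P(p) = p/(p + 2).
Then P(p+1) = P(p) + (2/((p + 2)(p + 3))) = (p/(p + 2)) + (2/((p + 2)(p + 3))).
Simplifying, P(p+1) = (p + 1)/(p + 3) = (p+1)/((p+1) + 2),
which is the closed form with N = p+1.
By the principle of mathematical induction, the result holds for all N ≥ 1.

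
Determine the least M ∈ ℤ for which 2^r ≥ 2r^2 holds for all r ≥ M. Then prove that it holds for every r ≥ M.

M = 7

At r = 6: 64 < 72, so the inequality fails and M ≥ 7. We prove 2^r ≥ 2r^2 for all r ≥ 7.
Base case (r = 7): 2^r = 128 and 2r^2 = 98, so 128 ≥ 98.
Inductive step: assume the claim holds for r = i, so 2^i ≥ 2i^2.
Then 2^(i + 1) = 2·(2^i) ≥ 2·(2i^2).
Also, for i ≥ 7 we have 2·(2i^2) ≥ 2(i+1)^2, since 2 ≥ (1 + 1/i)^2 for all i ≥ 7.
Combining, 2^(i + 1) ≥ 2(i+1)^2.
Hence, by induction on r, the claim holds for every r ≥ 7.
Hence the smallest such M is 7.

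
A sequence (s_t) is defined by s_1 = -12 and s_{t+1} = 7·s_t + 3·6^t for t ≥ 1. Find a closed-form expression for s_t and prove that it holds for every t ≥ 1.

Computing the first terms: s_1 = -12, s_2 = -66, s_3 = -354. This suggests s_t = -3·6^t + 6·7^(t - 1).
Base case (t = 1): the formula gives -12 = -12 = s_1.
Inductive step: suppose the statement holds for some r ≥ 1, so s_r = -3·6^r + 6·7^(r - 1).
Then s_{r+1} = 7·s_r + 3·6^r = 7·(-3·6^r + 6·7^(r - 1)) + 3·6^r = -3·6^(r + 1) + 6·7^r = -3·6^(r+1) + 6·7^((r+1) - 1),
which is the claimed formula at t = r+1.
Hence, by induction on t, the claim holds for every t ≥ 1.

s_t = -3·6^t + 6·7^(t - 1)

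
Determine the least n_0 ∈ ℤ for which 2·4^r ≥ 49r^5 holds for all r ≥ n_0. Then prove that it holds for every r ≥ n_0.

n_0 = 11

At r = 10: 2097152 < 4900000, so the inequality fails and n_0 ≥ 11. We prove 2·4^r ≥ 49r^5 for all r ≥ 11.
When r = 11: 2·4^r = 8388608 and 49r^5 = 7891499, so 8388608 ≥ 7891499.
For the inductive step, assume it holds for an arbitrary i ≥ 11, so 2·4^i ≥ 49i^5.
Then 2·4^(i + 1) = 4·(2·4^i) ≥ 4·(49i^5).
Also, for i ≥ 11 we have 4·(49i^5) ≥ 49(i+1)^5, since 4 ≥ (1 + 1/i)^5 for all i ≥ 11.
Combining, 2·4^(i + 1) ≥ 49(i+1)^5.
This completes the induction.
Hence the smallest such n_0 is 11.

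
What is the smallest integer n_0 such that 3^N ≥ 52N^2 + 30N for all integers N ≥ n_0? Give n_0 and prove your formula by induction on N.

At N = 7: 2187 < 2758, so the inequality fails and n_0 ≥ 8. We prove 3^N ≥ 52N^2 + 30N for all N ≥ 8.
For the base case N = 8: 3^N = 6561 and 52N^2 + 30N = 3568, so 6561 ≥ 3568.
For the inductive step, assume it holds for an arbitrary i ≥ 8, so 3^i ≥ 52i^2 + 30i.
Then 3^(i + 1) = 3·(3^i) ≥ 3·(52i^2 + 30i).
Also, for i ≥ 8 we have 3·(52i^2 + 30i) ≥ 52(i+1)^2 + 30(i+1), since 3·(52i^2 + 30i) − (52(i+1)^2 + 30(i+1)) = 104i^2 - 44i - 82, which is nonnegative for all i ≥ 8.
Combining, 3^(i + 1) ≥ 52(i+1)^2 + 30(i+1).
By induction, the statement is established for all N ≥ 8.
Hence the smallest such n_0 is 8.

n_0 = 8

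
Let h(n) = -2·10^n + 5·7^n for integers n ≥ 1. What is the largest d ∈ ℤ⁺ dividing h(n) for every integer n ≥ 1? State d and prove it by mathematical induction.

Computing the first values: h(1) = 15 and h(2) = 45; gcd(15, 45) = 15, so d ≤ 15.
We prove 15 | -2·10^n + 5·7^n for all n ≥ 1 by induction on n.
When n = 1: h(1) = 15 = 15·(1), so 15 | h(1).
Inductive step: suppose the statement holds for some j ≥ 1, i.e. 15 | h(j). Then
h(j+1) − 10·h(j) = (-2·10^(j+1) + 5·7^(j+1)) − 10·(-2·10^j + 5·7^j) = (5)·7^j·(7 − 10) = (-15)·7^j. Since 15 | h(j) by the inductive hypothesis, 15 | 10·h(j); and 15 | -15 since -15 = 15·-1. Therefore 15 | h(j+1).
This completes the induction.
Therefore the largest such d is 15.

d = 15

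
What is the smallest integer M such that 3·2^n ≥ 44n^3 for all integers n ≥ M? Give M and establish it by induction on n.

At n = 15: 98304 < 148500, so the inequality fails and M ≥ 16. We prove 3·2^n ≥ 44n^3 for all n ≥ 16.
When n = 16: 3·2^n = 196608 and 44n^3 = 180224, so 196608 ≥ 180224.
Suppose the result is true for n = r, so 3·2^r ≥ 44r^3.
Then 3·2^(r + 1) = 2·(3·2^r) ≥ 2·(44r^3).
Also, for r ≥ 16 we have 2·(44r^3) ≥ 44(r+1)^3, since 2 ≥ (1 + 1/r)^3 for all r ≥ 16.
Combining, 3·2^(r + 1) ≥ 44(r+1)^3.
By induction, the statement is established for all n ≥ 16.
Hence the smallest such M is 16.

M = 16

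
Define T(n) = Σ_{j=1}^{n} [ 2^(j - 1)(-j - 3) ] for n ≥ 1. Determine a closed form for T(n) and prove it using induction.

T(n) = -2^n(n + 2) + 2

We claim T(n) = -2^n(n + 2) + 2 for all n ≥ 1.
Base case (n = 1): T(1) = -4, and the closed form gives -4. They agree.
For the inductive step, assume it holds for an arbitrary j ≥ 1, so T(j) = -2^j(j + 2) + 2.
Then T(j+1) = T(j) + (2^j(-j - 4)) = (-2^j(j + 2) + 2) + (2^j(-j - 4)).
Simplifying, T(j+1) = -2·2^j·j - 6·2^j + 2 = -2^(j+1)((j+1) + 2) + 2,
which is the closed form with n = j+1.
By the principle of mathematical induction, the result holds for all n ≥ 1.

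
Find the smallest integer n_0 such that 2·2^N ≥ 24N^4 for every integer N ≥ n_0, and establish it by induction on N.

At N = 21: 4194304 < 4667544, so the inequality fails and n_0 ≥ 22. We prove 2·2^N ≥ 24N^4 for all N ≥ 22.
Base case (N = 22): 2·2^N = 8388608 and 24N^4 = 5622144, so 8388608 ≥ 5622144.
Inductive step: assume the claim holds for N = k, so 2·2^k ≥ 24k^4.
Then 2·2^(k + 1) = 2·(2·2^k) ≥ 2·(24k^4).
Also, for k ≥ 22 we have 2·(24k^4) ≥ 24(k+1)^4, since 2 ≥ (1 + 1/k)^4 for all k ≥ 22.
Combining, 2·2^(k + 1) ≥ 24(k+1)^4.
Hence, by induction on N, the claim holds for every N ≥ 22.
Hence the smallest such n_0 is 22.

n_0 = 22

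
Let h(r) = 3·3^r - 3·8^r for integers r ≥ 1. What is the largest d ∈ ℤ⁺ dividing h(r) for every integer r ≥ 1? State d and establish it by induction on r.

d = 15

Computing the first values: h(1) = -15 and h(2) = -165; gcd(-15, -165) = 15, so d ≤ 15.
We prove 15 | 3·3^r - 3·8^r for all r ≥ 1 by induction on r.
Base case (r = 1): h(1) = -15 = 15·(-1), so 15 | h(1).
For the inductive step, assume it holds for an arbitrary i ≥ 1, i.e. 15 | h(i). Then
h(i+1) − 8·h(i) = (3·3^(i+1) - 3·8^(i+1)) − 8·(3·3^i - 3·8^i) = (3)·3^i·(3 − 8) = (-15)·3^i. Since 15 | h(i) by the inductive hypothesis, 15 | 8·h(i); and 15 | -15 since -15 = 15·-1. Therefore 15 | h(i+1).
Hence, by induction on r, the claim holds for every r ≥ 1.
Therefore the largest such d is 15.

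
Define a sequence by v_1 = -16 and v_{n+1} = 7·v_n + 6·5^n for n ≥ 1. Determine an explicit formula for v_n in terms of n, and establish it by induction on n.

v_n = -3·5^n - 7^(n - 1)

Computing the first terms: v_1 = -16, v_2 = -82, v_3 = -424. This suggests v_n = -3·5^n - 7^(n - 1).
For the base case n = 1: the formula gives -16 = -16 = v_1.
For the inductive step, assume it holds for an arbitrary j ≥ 1, so v_j = -3·5^j - 7^(j - 1).
Then v_{j+1} = 7·v_j + 6·5^j = 7·(-3·5^j - 7^(j - 1)) + 6·5^j = -3·5^(j + 1) - 7^j = -3·5^(j+1) - 7^((j+1) - 1),
which is the claimed formula at n = j+1.
Hence, by induction on n, the claim holds for every n ≥ 1.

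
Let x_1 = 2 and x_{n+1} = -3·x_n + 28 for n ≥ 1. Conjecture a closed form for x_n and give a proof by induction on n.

Computing the first terms: x_1 = 2, x_2 = 22, x_3 = -38. This suggests x_n = -5(-3)^(n - 1) + 7.
For the base case n = 1: the formula gives 2 = 2 = x_1.
Inductive step: suppose the statement holds for some p ≥ 1, so x_p = -5(-3)^(p - 1) + 7.
Then x_{p+1} = -3·x_p + 28 = -3·(-5(-3)^(p - 1) + 7) + 28 = -5(-3)^p + 7 = -5(-3)^((p+1) - 1) + 7,
which is the claimed formula at n = p+1.
By the principle of mathematical induction, the result holds for all n ≥ 1.

x_n = -5(-3)^(n - 1) + 7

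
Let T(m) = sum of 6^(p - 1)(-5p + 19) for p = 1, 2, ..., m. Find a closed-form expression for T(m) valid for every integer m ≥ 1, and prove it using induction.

T(m) = 6^m(-m + 4) - 4

We claim T(m) = 6^m(-m + 4) - 4 for all m ≥ 1.
For the base case m = 1: T(1) = 14, and the closed form gives 14. They agree.
Inductive step: assume the claim holds for m = p, so T(p) = 6^p(-p + 4) - 4.
Then T(p+1) = T(p) + (6^p(-5p + 14)) = (6^p(-p + 4) - 4) + (6^p(-5p + 14)).
Simplifying, T(p+1) = -6·6^p·p + 18·6^p - 4 = 6^(p+1)(-(p+1) + 4) - 4,
which is the closed form with m = p+1.
This completes the induction.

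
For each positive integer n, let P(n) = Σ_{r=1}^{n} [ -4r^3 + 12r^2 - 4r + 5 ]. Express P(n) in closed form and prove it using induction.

P(n) = -n(n^3 - 2n^2 - 3n - 5)

We claim P(n) = -n(n^3 - 2n^2 - 3n - 5) for all n ≥ 1.
For the base case n = 1: P(1) = 9, and the closed form gives 9. They agree.
For the inductive step, assume it holds for an arbitrary r ≥ 1, so P(r) = r(-r^3 + 2r^2 + 3r + 5).
Then P(r+1) = P(r) + (-4r^3 + 8r + 9) = (r(-r^3 + 2r^2 + 3r + 5)) + (-4r^3 + 8r + 9).
Simplifying, P(r+1) = -(r + 1)(r^3 + r^2 - 4r - 9) = -(r+1)((r+1)^3 - 2(r+1)^2 - 3(r+1) - 5),
which is the closed form with n = r+1.
By induction, the statement is established for all n ≥ 1.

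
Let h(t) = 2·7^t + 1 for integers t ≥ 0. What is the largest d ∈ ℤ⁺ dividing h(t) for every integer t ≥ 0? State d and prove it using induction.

Computing the first values: h(0) = 3 and h(1) = 15; gcd(3, 15) = 3, so d ≤ 3.
We prove 3 | 2·7^t + 1 for all t ≥ 0 by induction on t.
When t = 0: h(0) = 3 = 3·(1), so 3 | h(0).
For the inductive step, assume it holds for an arbitrary j ≥ 0, i.e. 3 | h(j). Then
h(j+1) = 2·7^(j+1) + 1 = 7·(2·7^j + 1) - 6 = 7·h(j) - 6. The first term is divisible by 3 by the inductive hypothesis, and -6 is divisible by 3. Hence 3 | h(j+1).
Hence, by induction on t, the claim holds for every t ≥ 0.
Therefore the largest such d is 3.

d = 3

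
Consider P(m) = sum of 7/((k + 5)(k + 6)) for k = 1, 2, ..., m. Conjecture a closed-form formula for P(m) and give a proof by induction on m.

P(m) = 7m/(6(m + 6))

We claim P(m) = 7m/(6(m + 6)) for all m ≥ 1.
Base step (m = 1): P(1) = 1/6, and the closed form gives 1/6. They agree.
Suppose the result is true for m = k, so P(k) = 7k/(6(k + 6)).
Then P(k+1) = P(k) + (7/((k + 6)(k + 7))) = (7k/(6(k + 6))) + (7/((k + 6)(k + 7))).
Simplifying, P(k+1) = 7(k + 1)/(6(k + 7)) = 7(k+1)/(6((k+1) + 6)),
which is the closed form with m = k+1.
By the principle of mathematical induction, the result holds for all m ≥ 1.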